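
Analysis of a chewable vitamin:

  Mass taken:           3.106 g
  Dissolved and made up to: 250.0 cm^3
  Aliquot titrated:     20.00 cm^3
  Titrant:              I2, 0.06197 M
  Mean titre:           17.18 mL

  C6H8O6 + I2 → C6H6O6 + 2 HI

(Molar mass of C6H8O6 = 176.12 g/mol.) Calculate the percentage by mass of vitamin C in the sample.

75.46 %

n(I2) per titration = 0.01718 × 0.06197 = 1.065 × 10^-3 mol
n(C6H8O6) in each aliquot = 1.065 × 10^-3 mol (1:1 ratio)
n(C6H8O6) in the whole flask = 1.065 × 10^-3 × 250.0/20.00 = 0.01331 mol
mass of C6H8O6 = 0.01331 × 176.12 = 2.344 g
% C6H8O6 = 2.344 / 3.106 × 100 = 75.46 %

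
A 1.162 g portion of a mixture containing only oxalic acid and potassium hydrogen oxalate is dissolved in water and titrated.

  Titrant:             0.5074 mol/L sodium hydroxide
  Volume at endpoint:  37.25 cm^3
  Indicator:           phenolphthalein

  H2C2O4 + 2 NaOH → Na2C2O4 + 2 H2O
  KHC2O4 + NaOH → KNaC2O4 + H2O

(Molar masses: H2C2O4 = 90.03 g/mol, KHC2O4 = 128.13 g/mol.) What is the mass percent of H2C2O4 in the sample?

n(NaOH) = 0.03725 × 0.5074 = 0.01890 mol
Let x = n(H2C2O4), y = n(KHC2O4).
Titrant: 2x + 1y = 0.01890;  mass: 90.03x + 128.13y = 1.162
Solving, x = 7.578 × 10^-3 mol, y = 3.744 × 10^-3 mol
mass of H2C2O4 = 7.578 × 10^-3 × 90.03 = 0.6823 g
% H2C2O4 = 0.6823 / 1.162 × 100 = 58.72 %

58.72 %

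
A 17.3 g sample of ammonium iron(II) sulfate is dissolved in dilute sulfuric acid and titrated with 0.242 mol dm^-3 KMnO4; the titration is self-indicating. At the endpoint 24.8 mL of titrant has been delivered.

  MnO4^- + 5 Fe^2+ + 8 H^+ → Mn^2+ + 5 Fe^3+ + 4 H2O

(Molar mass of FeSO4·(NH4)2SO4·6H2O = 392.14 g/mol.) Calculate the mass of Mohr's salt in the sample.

11.8 g

n(KMnO4) = 0.0248 L × 0.242 mol/L = 6.00 × 10^-3 mol
From the 5:1 ratio, n(FeSO4·(NH4)2SO4·6H2O) = 5/1 × 6.00 × 10^-3 = 0.0300 mol
mass of FeSO4·(NH4)2SO4·6H2O = 0.0300 × 392.14 g/mol = 11.8 g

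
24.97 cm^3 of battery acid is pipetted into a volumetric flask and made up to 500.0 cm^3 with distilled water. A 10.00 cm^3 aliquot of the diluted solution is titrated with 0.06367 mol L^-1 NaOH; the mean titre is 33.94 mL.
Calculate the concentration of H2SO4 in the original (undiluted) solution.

2.164 mol/L

H2SO4 + 2 NaOH → Na2SO4 + 2 H2O
n(NaOH) = 0.03394 × 0.06367 = 2.161 × 10^-3 mol
From the 1:2 ratio, n(H2SO4) in the aliquot = 1/2 × 2.161 × 10^-3 = 1.080 × 10^-3 mol
[H2SO4]_dilute = 1.080 × 10^-3 / 0.01000 = 0.1080 mol/L
Dilution factor = 500.0 / 24.97 = 20.02
[H2SO4]_stock = 0.1080 × 20.02 = 2.164 mol/L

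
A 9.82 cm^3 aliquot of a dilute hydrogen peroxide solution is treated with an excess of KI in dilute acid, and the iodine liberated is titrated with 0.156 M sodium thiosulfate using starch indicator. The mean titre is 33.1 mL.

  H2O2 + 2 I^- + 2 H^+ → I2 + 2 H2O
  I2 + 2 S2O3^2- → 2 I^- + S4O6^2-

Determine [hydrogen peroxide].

n(S2O3^2-) = 0.0331 × 0.156 = 5.16 × 10^-3 mol
n(I2) = n(S2O3^2-)/2 = 2.58 × 10^-3 mol
n(H2O2) in the aliquot = 2.58 × 10^-3 mol (1:1 ratio)
[H2O2] = 2.58 × 10^-3 / 0.00982 = 0.263 mol/L

0.263 M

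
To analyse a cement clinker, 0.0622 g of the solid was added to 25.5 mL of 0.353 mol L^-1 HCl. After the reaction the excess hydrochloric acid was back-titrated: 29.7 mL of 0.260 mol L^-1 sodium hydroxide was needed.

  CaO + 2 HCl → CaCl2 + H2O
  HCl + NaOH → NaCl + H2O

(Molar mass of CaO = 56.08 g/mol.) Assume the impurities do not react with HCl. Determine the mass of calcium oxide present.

n(HCl) added = 0.0255 × 0.353 = 9.00 × 10^-3 mol
n(NaOH) used in back-titration = 0.0297 × 0.260 = 7.72 × 10^-3 mol
n(HCl) left over = 7.72 × 10^-3 mol (1:1 ratio)
n(HCl) consumed by analyte = 9.00 × 10^-3 − 7.72 × 10^-3 = 1.28 × 10^-3 mol
From the 1:2 ratio, n(CaO) = 1/2 × 1.28 × 10^-3 = 6.40 × 10^-4 mol
mass of CaO = 6.40 × 10^-4 × 56.08 = 0.0359 g

0.0359 g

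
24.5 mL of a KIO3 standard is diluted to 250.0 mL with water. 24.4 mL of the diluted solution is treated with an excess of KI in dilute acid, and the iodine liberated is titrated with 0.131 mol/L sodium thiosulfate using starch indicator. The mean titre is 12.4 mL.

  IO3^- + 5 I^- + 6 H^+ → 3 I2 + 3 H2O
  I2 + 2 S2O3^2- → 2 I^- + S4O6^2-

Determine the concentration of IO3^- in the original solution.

0.113 mol/L

n(S2O3^2-) = 0.0124 × 0.131 = 1.62 × 10^-3 mol
n(I2) = n(S2O3^2-)/2 = 8.12 × 10^-4 mol
From the 1:3 ratio, n(IO3^-) in the aliquot = 1/3 × 8.12 × 10^-4 = 2.71 × 10^-4 mol
[IO3^-]_dilute = 2.71 × 10^-4 / 0.0244 = 0.0111 mol/L
[IO3^-]_original = 0.0111 × 250.0/24.5 = 0.113 mol/L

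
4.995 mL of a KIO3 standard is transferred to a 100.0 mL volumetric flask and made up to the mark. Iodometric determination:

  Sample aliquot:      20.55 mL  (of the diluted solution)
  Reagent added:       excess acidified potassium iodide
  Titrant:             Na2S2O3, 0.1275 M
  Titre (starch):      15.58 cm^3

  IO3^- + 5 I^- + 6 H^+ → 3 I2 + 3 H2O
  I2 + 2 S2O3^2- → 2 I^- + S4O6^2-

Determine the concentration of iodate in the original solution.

0.3225 M

n(S2O3^2-) = 0.01558 × 0.1275 = 1.986 × 10^-3 mol
n(I2) = n(S2O3^2-)/2 = 9.932 × 10^-4 mol
From the 1:3 ratio, n(IO3^-) in the aliquot = 1/3 × 9.932 × 10^-4 = 3.311 × 10^-4 mol
[IO3^-]_dilute = 3.311 × 10^-4 / 0.02055 = 0.01611 mol/L
[IO3^-]_original = 0.01611 × 100.0/4.995 = 0.3225 mol/L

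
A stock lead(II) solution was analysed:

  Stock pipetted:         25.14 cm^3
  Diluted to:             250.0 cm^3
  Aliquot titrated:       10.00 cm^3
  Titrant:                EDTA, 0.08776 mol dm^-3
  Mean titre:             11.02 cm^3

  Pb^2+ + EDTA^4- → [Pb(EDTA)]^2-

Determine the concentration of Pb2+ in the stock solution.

n(EDTA) = 0.01102 × 0.08776 = 9.671 × 10^-4 mol
n(Pb2+) in the aliquot = 9.671 × 10^-4 mol (1:1 ratio)
[Pb2+]_dilute = 9.671 × 10^-4 / 0.01000 = 0.09671 mol/L
Dilution factor = 250.0 / 25.14 = 9.944
[Pb2+]_stock = 0.09671 × 9.944 = 0.9617 mol/L

0.9617 mol/L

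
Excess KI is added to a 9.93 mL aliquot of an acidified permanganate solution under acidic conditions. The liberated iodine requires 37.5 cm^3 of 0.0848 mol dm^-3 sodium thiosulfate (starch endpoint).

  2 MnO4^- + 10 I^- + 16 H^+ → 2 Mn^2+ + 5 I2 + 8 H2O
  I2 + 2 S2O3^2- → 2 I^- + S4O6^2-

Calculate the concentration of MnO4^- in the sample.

n(S2O3^2-) = 0.0375 × 0.0848 = 3.18 × 10^-3 mol
n(I2) = n(S2O3^2-)/2 = 1.59 × 10^-3 mol
From the 2:5 ratio, n(MnO4^-) in the aliquot = 2/5 × 1.59 × 10^-3 = 6.36 × 10^-4 mol
[MnO4^-] = 6.36 × 10^-4 / 0.00993 = 0.0640 mol/L

0.0640 mol/L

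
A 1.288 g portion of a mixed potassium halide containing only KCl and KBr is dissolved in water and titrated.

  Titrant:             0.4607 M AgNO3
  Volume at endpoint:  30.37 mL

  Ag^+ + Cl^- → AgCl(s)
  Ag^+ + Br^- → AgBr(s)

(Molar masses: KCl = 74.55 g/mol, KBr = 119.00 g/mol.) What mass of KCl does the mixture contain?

n(AgNO3) = 0.03037 × 0.4607 = 0.01399 mol
Let x = n(KCl), y = n(KBr).
Titrant: 1x + 1y = 0.01399;  mass: 74.55x + 119.00y = 1.288
Solving, x = 8.481 × 10^-3 mol, y = 5.510 × 10^-3 mol
mass of KCl = 8.481 × 10^-3 × 74.55 = 0.6323 g

0.6323 g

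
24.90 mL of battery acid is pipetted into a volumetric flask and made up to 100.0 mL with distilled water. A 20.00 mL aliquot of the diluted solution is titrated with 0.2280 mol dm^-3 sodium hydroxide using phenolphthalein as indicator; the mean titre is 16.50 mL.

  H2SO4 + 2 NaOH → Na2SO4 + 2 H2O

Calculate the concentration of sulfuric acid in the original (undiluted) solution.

0.3777 mol/L

n(NaOH) = 0.01650 × 0.2280 = 3.762 × 10^-3 mol
From the 1:2 ratio, n(H2SO4) in the aliquot = 1/2 × 3.762 × 10^-3 = 1.881 × 10^-3 mol
[H2SO4]_dilute = 1.881 × 10^-3 / 0.02000 = 0.09405 mol/L
Dilution factor = 100.0 / 24.90 = 4.016
[H2SO4]_stock = 0.09405 × 4.016 = 0.3777 mol/L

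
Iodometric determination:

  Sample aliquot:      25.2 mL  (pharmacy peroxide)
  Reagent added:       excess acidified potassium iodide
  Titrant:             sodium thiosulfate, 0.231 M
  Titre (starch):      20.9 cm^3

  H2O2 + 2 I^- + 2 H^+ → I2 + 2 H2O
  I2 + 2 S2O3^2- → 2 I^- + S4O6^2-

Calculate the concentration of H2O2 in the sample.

n(S2O3^2-) = 0.0209 × 0.231 = 4.83 × 10^-3 mol
n(I2) = n(S2O3^2-)/2 = 2.41 × 10^-3 mol
n(H2O2) in the aliquot = 2.41 × 10^-3 mol (1:1 ratio)
[H2O2] = 2.41 × 10^-3 / 0.0252 = 0.0958 mol/L

0.0958 M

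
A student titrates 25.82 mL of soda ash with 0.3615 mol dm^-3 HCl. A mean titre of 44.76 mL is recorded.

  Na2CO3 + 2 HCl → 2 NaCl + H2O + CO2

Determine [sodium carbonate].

0.3133 mol/L

n(HCl) = 0.04476 L × 0.3615 mol/L = 0.01618 mol
From the 1:2 mole ratio, n(Na2CO3) = 1/2 × 0.01618 = 8.090 × 10^-3 mol
[Na2CO3] = 8.090 × 10^-3 mol / 0.02582 L = 0.3133 mol/L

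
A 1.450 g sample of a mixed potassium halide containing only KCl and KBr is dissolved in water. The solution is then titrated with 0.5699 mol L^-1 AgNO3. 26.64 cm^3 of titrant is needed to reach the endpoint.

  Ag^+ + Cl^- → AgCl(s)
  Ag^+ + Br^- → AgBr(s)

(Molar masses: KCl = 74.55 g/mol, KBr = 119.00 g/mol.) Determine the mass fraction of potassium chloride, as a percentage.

41.26 %

n(AgNO3) = 0.02664 × 0.5699 = 0.01518 mol
Let x = n(KCl), y = n(KBr).
Titrant: 1x + 1y = 0.01518;  mass: 74.55x + 119.00y = 1.450
Solving, x = 8.024 × 10^-3 mol, y = 7.158 × 10^-3 mol
mass of KCl = 8.024 × 10^-3 × 74.55 = 0.5982 g
% KCl = 0.5982 / 1.450 × 100 = 41.26 %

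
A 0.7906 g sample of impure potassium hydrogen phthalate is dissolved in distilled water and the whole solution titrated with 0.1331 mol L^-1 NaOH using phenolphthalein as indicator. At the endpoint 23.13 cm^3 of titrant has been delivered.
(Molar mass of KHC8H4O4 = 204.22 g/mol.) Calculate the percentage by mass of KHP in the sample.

79.52 %

KHC8H4O4 + NaOH → KNaC8H4O4 + H2O
n(NaOH) = 0.02313 L × 0.1331 mol/L = 3.079 × 10^-3 mol
n(KHC8H4O4) = 3.079 × 10^-3 mol (1:1 ratio)
mass of KHC8H4O4 = 3.079 × 10^-3 × 204.22 g/mol = 0.6287 g
% KHC8H4O4 = 0.6287 / 0.7906 × 100 = 79.52 %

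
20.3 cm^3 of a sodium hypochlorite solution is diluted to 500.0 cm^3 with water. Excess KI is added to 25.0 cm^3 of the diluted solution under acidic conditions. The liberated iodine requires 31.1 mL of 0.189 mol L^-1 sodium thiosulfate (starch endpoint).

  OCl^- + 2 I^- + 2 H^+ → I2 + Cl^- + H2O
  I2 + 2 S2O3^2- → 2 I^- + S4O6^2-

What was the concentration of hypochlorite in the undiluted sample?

n(S2O3^2-) = 0.0311 × 0.189 = 5.88 × 10^-3 mol
n(I2) = n(S2O3^2-)/2 = 2.94 × 10^-3 mol
n(OCl^-) in the aliquot = 2.94 × 10^-3 mol (1:1 ratio)
[OCl^-]_dilute = 2.94 × 10^-3 / 0.0250 = 0.118 mol/L
[OCl^-]_original = 0.118 × 500.0/20.3 = 2.90 mol/L

2.90 mol/L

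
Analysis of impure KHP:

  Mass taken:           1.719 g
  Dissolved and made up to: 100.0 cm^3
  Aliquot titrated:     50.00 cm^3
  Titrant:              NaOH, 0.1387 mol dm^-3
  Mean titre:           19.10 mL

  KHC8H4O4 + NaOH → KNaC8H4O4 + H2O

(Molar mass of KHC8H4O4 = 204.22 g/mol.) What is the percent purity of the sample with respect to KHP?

n(NaOH) per titration = 0.01910 × 0.1387 = 2.649 × 10^-3 mol
n(KHC8H4O4) in each aliquot = 2.649 × 10^-3 mol (1:1 ratio)
n(KHC8H4O4) in the whole flask = 2.649 × 10^-3 × 100.0/50.00 = 5.298 × 10^-3 mol
mass of KHC8H4O4 = 5.298 × 10^-3 × 204.22 = 1.082 g
% KHC8H4O4 = 1.082 / 1.719 × 100 = 62.95 %

62.95 %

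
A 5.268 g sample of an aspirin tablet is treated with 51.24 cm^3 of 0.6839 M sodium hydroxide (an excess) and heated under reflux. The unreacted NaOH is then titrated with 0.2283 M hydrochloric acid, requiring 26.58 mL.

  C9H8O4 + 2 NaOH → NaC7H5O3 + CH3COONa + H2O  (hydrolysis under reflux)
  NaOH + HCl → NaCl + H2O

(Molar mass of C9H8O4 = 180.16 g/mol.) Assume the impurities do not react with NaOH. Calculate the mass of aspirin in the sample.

n(NaOH) added = 0.05124 × 0.6839 = 0.03504 mol
n(HCl) used in back-titration = 0.02658 × 0.2283 = 6.068 × 10^-3 mol
n(NaOH) left over = 6.068 × 10^-3 mol (1:1 ratio)
n(NaOH) consumed by analyte = 0.03504 − 6.068 × 10^-3 = 0.02897 mol
From the 1:2 ratio, n(C9H8O4) = 1/2 × 0.02897 = 0.01449 mol
mass of C9H8O4 = 0.01449 × 180.16 = 2.610 g

2.610 g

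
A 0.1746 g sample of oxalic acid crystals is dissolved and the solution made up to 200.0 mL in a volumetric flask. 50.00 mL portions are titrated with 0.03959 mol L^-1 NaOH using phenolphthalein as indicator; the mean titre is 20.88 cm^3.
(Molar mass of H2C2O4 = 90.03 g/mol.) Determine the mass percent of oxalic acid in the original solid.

85.25 %

H2C2O4 + 2 NaOH → Na2C2O4 + 2 H2O
n(NaOH) per titration = 0.02088 × 0.03959 = 8.266 × 10^-4 mol
From the 1:2 ratio, n(H2C2O4) in each aliquot = 1/2 × 8.266 × 10^-4 = 4.133 × 10^-4 mol
n(H2C2O4) in the whole flask = 4.133 × 10^-4 × 200.0/50.00 = 1.653 × 10^-3 mol
mass of H2C2O4 = 1.653 × 10^-3 × 90.03 = 0.1488 g
% H2C2O4 = 0.1488 / 0.1746 × 100 = 85.25 %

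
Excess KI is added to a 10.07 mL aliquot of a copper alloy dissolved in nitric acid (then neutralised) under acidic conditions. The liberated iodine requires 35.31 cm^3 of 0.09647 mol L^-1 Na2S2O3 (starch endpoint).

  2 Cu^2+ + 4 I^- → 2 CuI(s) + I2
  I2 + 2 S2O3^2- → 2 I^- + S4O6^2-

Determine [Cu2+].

n(S2O3^2-) = 0.03531 × 0.09647 = 3.406 × 10^-3 mol
n(I2) = n(S2O3^2-)/2 = 1.703 × 10^-3 mol
From the 2:1 ratio, n(Cu2+) in the aliquot = 2/1 × 1.703 × 10^-3 = 3.406 × 10^-3 mol
[Cu2+] = 3.406 × 10^-3 / 0.01007 = 0.3383 mol/L

0.3383 mol/L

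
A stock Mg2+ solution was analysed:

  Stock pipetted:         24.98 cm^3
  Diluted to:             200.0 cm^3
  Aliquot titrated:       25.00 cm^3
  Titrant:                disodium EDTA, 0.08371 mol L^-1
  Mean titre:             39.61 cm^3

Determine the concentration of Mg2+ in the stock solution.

Mg^2+ + EDTA^4- → [Mg(EDTA)]^2-
n(EDTA) = 0.03961 × 0.08371 = 3.316 × 10^-3 mol
n(Mg2+) in the aliquot = 3.316 × 10^-3 mol (1:1 ratio)
[Mg2+]_dilute = 3.316 × 10^-3 / 0.02500 = 0.1326 mol/L
Dilution factor = 200.0 / 24.98 = 8.006
[Mg2+]_stock = 0.1326 × 8.006 = 1.062 mol/L

1.062 mol/L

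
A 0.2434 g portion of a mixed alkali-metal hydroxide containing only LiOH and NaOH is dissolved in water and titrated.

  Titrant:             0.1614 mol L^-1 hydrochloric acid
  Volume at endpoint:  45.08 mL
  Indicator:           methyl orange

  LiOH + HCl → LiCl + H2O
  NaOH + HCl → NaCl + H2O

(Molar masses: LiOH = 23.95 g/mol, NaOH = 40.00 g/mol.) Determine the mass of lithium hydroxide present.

n(HCl) = 0.04508 × 0.1614 = 7.276 × 10^-3 mol
Let x = n(LiOH), y = n(NaOH).
Titrant: 1x + 1y = 7.276 × 10^-3;  mass: 23.95x + 40.00y = 0.2434
Solving, x = 2.968 × 10^-3 mol, y = 4.308 × 10^-3 mol
mass of LiOH = 2.968 × 10^-3 × 23.95 = 0.07108 g

0.07108 g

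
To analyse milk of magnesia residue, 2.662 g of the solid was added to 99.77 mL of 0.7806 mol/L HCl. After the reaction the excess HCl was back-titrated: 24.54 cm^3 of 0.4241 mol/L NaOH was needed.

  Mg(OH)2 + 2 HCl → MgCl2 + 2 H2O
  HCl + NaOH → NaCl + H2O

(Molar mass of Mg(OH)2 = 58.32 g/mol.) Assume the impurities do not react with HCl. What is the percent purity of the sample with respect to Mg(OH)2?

n(HCl) added = 0.09977 × 0.7806 = 0.07788 mol
n(NaOH) used in back-titration = 0.02454 × 0.4241 = 0.01041 mol
n(HCl) left over = 0.01041 mol (1:1 ratio)
n(HCl) consumed by analyte = 0.07788 − 0.01041 = 0.06747 mol
From the 1:2 ratio, n(Mg(OH)2) = 1/2 × 0.06747 = 0.03374 mol
mass of Mg(OH)2 = 0.03374 × 58.32 = 1.968 g
% Mg(OH)2 = 1.968 / 2.662 × 100 = 73.91 %

73.91 %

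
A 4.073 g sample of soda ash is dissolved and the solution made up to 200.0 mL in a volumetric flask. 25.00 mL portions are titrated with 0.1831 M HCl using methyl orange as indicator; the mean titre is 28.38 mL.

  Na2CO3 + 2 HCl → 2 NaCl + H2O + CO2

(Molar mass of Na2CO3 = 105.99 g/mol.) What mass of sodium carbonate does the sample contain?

2.203 g

n(HCl) per titration = 0.02838 × 0.1831 = 5.196 × 10^-3 mol
From the 1:2 ratio, n(Na2CO3) in each aliquot = 1/2 × 5.196 × 10^-3 = 2.598 × 10^-3 mol
n(Na2CO3) in the whole flask = 2.598 × 10^-3 × 200.0/25.00 = 0.02079 mol
mass of Na2CO3 = 0.02079 × 105.99 = 2.203 g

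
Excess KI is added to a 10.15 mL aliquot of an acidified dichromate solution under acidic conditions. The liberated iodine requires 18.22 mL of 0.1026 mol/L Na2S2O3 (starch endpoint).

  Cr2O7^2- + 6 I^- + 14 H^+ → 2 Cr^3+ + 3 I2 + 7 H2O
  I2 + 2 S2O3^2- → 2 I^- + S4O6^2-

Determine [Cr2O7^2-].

n(S2O3^2-) = 0.01822 × 0.1026 = 1.869 × 10^-3 mol
n(I2) = n(S2O3^2-)/2 = 9.347 × 10^-4 mol
From the 1:3 ratio, n(Cr2O7^2-) in the aliquot = 1/3 × 9.347 × 10^-4 = 3.116 × 10^-4 mol
[Cr2O7^2-] = 3.116 × 10^-4 / 0.01015 = 0.03070 mol/L

0.03070 mol/L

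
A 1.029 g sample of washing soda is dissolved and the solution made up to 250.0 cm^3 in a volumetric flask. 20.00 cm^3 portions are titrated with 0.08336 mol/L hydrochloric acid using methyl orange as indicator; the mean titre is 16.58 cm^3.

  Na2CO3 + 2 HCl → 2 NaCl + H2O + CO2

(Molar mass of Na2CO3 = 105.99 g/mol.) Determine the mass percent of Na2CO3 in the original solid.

88.98 %

n(HCl) per titration = 0.01658 × 0.08336 = 1.382 × 10^-3 mol
From the 1:2 ratio, n(Na2CO3) in each aliquot = 1/2 × 1.382 × 10^-3 = 6.911 × 10^-4 mol
n(Na2CO3) in the whole flask = 6.911 × 10^-4 × 250.0/20.00 = 8.638 × 10^-3 mol
mass of Na2CO3 = 8.638 × 10^-3 × 105.99 = 0.9156 g
% Na2CO3 = 0.9156 / 1.029 × 100 = 88.98 %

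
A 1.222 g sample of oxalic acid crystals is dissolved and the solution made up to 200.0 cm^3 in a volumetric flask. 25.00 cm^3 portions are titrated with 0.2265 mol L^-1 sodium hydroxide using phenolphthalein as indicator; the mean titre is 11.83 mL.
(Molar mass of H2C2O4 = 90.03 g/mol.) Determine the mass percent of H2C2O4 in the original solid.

78.96 %

H2C2O4 + 2 NaOH → Na2C2O4 + 2 H2O
n(NaOH) per titration = 0.01183 × 0.2265 = 2.679 × 10^-3 mol
From the 1:2 ratio, n(H2C2O4) in each aliquot = 1/2 × 2.679 × 10^-3 = 1.340 × 10^-3 mol
n(H2C2O4) in the whole flask = 1.340 × 10^-3 × 200.0/25.00 = 0.01072 mol
mass of H2C2O4 = 0.01072 × 90.03 = 0.9649 g
% H2C2O4 = 0.9649 / 1.222 × 100 = 78.96 %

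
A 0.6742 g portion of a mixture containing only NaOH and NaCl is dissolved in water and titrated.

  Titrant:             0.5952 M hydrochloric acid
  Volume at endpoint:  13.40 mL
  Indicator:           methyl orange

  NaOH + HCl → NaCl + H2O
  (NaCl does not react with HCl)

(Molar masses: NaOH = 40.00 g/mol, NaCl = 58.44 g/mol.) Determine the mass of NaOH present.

0.3190 g

n(HCl) = 0.01340 × 0.5952 = 7.976 × 10^-3 mol
Let x = n(NaOH), y = n(NaCl).
Titrant: 1x = 7.976 × 10^-3;  mass: 40.00x + 58.44y = 0.6742
Solving, x = 7.976 × 10^-3 mol, y = 6.078 × 10^-3 mol
mass of NaOH = 7.976 × 10^-3 × 40.00 = 0.3190 g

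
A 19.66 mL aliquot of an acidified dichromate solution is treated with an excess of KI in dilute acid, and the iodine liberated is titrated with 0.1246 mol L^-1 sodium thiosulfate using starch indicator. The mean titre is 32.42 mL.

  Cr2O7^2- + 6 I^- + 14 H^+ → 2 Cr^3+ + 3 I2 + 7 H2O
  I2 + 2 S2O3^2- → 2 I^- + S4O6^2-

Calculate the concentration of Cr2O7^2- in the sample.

0.03424 mol/L

n(S2O3^2-) = 0.03242 × 0.1246 = 4.040 × 10^-3 mol
n(I2) = n(S2O3^2-)/2 = 2.020 × 10^-3 mol
From the 1:3 ratio, n(Cr2O7^2-) in the aliquot = 1/3 × 2.020 × 10^-3 = 6.733 × 10^-4 mol
[Cr2O7^2-] = 6.733 × 10^-4 / 0.01966 = 0.03424 mol/L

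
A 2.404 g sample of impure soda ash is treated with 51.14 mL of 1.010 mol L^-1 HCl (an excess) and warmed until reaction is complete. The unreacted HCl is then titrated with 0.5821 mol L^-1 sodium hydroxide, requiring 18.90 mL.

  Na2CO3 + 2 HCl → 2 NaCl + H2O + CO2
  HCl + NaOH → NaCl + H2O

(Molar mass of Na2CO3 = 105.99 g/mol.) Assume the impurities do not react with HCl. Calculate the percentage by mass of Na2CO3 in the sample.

89.61 %

n(HCl) added = 0.05114 × 1.010 = 0.05165 mol
n(NaOH) used in back-titration = 0.01890 × 0.5821 = 0.01100 mol
n(HCl) left over = 0.01100 mol (1:1 ratio)
n(HCl) consumed by analyte = 0.05165 − 0.01100 = 0.04065 mol
From the 1:2 ratio, n(Na2CO3) = 1/2 × 0.04065 = 0.02032 mol
mass of Na2CO3 = 0.02032 × 105.99 = 2.154 g
% Na2CO3 = 2.154 / 2.404 × 100 = 89.61 %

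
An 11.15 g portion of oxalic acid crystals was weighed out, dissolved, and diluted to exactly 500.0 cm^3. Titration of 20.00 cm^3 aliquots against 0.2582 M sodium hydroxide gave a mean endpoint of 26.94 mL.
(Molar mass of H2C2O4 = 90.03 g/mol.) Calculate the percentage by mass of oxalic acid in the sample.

H2C2O4 + 2 NaOH → Na2C2O4 + 2 H2O
n(NaOH) per titration = 0.02694 × 0.2582 = 6.956 × 10^-3 mol
From the 1:2 ratio, n(H2C2O4) in each aliquot = 1/2 × 6.956 × 10^-3 = 3.478 × 10^-3 mol
n(H2C2O4) in the whole flask = 3.478 × 10^-3 × 500.0/20.00 = 0.08695 mol
mass of H2C2O4 = 0.08695 × 90.03 = 7.828 g
% H2C2O4 = 7.828 / 11.15 × 100 = 70.21 %

70.21 %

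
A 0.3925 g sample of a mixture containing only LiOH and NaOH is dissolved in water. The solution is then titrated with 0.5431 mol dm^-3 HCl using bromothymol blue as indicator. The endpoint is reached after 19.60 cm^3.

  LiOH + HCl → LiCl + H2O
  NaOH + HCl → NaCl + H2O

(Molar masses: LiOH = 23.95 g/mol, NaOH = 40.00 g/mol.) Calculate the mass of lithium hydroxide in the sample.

n(HCl) = 0.01960 × 0.5431 = 0.01064 mol
Let x = n(LiOH), y = n(NaOH).
Titrant: 1x + 1y = 0.01064;  mass: 23.95x + 40.00y = 0.3925
Solving, x = 2.074 × 10^-3 mol, y = 8.571 × 10^-3 mol
mass of LiOH = 2.074 × 10^-3 × 23.95 = 0.04968 g

0.04968 g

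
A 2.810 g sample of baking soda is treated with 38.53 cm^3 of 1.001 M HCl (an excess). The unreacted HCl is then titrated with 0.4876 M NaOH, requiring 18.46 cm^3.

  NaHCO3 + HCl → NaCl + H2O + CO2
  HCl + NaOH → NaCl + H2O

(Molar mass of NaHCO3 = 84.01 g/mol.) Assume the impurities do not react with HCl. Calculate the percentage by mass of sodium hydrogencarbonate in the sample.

88.40 %

n(HCl) added = 0.03853 × 1.001 = 0.03857 mol
n(NaOH) used in back-titration = 0.01846 × 0.4876 = 9.001 × 10^-3 mol
n(HCl) left over = 9.001 × 10^-3 mol (1:1 ratio)
n(HCl) consumed by analyte = 0.03857 − 9.001 × 10^-3 = 0.02957 mol
n(NaHCO3) = 0.02957 mol (1:1 ratio)
mass of NaHCO3 = 0.02957 × 84.01 = 2.484 g
% NaHCO3 = 2.484 / 2.810 × 100 = 88.40 %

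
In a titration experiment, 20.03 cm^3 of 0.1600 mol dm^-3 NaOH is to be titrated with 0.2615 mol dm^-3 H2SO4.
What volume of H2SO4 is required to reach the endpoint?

6.128 mL

2 NaOH + H2SO4 → Na2SO4 + 2 H2O
n(NaOH) = 0.02003 L × 0.1600 mol/L = 3.205 × 10^-3 mol
From the 1:2 stoichiometry, n(H2SO4) = 1/2 × 3.205 × 10^-3 = 1.602 × 10^-3 mol
V(H2SO4) = 1.602 × 10^-3 mol / 0.2615 mol/L = 0.006128 L = 6.128 mL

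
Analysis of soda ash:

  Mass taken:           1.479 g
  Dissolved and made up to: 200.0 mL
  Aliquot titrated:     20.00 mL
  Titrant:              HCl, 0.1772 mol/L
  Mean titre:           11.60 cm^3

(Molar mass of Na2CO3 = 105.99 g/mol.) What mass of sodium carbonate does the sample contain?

1.089 g

Na2CO3 + 2 HCl → 2 NaCl + H2O + CO2
n(HCl) per titration = 0.01160 × 0.1772 = 2.056 × 10^-3 mol
From the 1:2 ratio, n(Na2CO3) in each aliquot = 1/2 × 2.056 × 10^-3 = 1.028 × 10^-3 mol
n(Na2CO3) in the whole flask = 1.028 × 10^-3 × 200.0/20.00 = 0.01028 mol
mass of Na2CO3 = 0.01028 × 105.99 = 1.089 g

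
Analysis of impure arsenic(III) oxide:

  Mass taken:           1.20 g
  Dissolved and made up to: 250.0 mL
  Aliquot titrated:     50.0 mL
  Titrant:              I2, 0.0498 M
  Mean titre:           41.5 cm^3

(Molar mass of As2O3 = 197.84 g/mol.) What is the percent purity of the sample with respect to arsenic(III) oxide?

85.2 %

As2O3 + 2 I2 + 2 H2O → As2O5 + 4 HI
n(I2) per titration = 0.0415 × 0.0498 = 2.07 × 10^-3 mol
From the 1:2 ratio, n(As2O3) in each aliquot = 1/2 × 2.07 × 10^-3 = 1.03 × 10^-3 mol
n(As2O3) in the whole flask = 1.03 × 10^-3 × 250.0/50.0 = 5.17 × 10^-3 mol
mass of As2O3 = 5.17 × 10^-3 × 197.84 = 1.02 g
% As2O3 = 1.02 / 1.20 × 100 = 85.2 %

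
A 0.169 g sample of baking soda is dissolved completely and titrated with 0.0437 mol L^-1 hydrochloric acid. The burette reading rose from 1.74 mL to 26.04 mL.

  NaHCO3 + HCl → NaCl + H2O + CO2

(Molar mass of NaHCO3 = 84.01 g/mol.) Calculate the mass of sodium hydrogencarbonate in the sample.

0.0892 g

n(HCl) = 0.0243 L × 0.0437 mol/L = 1.06 × 10^-3 mol
n(NaHCO3) = 1.06 × 10^-3 mol (1:1 ratio)
mass of NaHCO3 = 1.06 × 10^-3 × 84.01 g/mol = 0.0892 g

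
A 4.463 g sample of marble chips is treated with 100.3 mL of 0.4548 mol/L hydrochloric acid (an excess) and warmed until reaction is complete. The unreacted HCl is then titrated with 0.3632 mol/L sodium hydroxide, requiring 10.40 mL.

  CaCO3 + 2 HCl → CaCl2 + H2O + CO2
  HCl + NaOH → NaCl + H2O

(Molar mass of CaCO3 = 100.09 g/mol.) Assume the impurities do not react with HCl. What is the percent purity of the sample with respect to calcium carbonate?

46.92 %

n(HCl) added = 0.1003 × 0.4548 = 0.04562 mol
n(NaOH) used in back-titration = 0.01040 × 0.3632 = 3.777 × 10^-3 mol
n(HCl) left over = 3.777 × 10^-3 mol (1:1 ratio)
n(HCl) consumed by analyte = 0.04562 − 3.777 × 10^-3 = 0.04184 mol
From the 1:2 ratio, n(CaCO3) = 1/2 × 0.04184 = 0.02092 mol
mass of CaCO3 = 0.02092 × 100.09 = 2.094 g
% CaCO3 = 2.094 / 4.463 × 100 = 46.92 %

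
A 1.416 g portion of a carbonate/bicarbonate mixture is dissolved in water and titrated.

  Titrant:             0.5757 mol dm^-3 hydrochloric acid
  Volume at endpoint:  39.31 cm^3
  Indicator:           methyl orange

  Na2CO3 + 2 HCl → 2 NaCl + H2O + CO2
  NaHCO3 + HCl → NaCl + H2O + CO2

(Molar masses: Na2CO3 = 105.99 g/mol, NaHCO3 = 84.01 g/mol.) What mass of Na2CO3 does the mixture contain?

0.8291 g

n(HCl) = 0.03931 × 0.5757 = 0.02263 mol
Let x = n(Na2CO3), y = n(NaHCO3).
Titrant: 2x + 1y = 0.02263;  mass: 105.99x + 84.01y = 1.416
Solving, x = 7.822 × 10^-3 mol, y = 6.986 × 10^-3 mol
mass of Na2CO3 = 7.822 × 10^-3 × 105.99 = 0.8291 g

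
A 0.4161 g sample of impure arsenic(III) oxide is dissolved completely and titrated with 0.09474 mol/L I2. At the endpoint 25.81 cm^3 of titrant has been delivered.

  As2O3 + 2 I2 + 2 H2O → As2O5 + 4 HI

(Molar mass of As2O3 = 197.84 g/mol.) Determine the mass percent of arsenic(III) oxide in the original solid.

58.13 %

n(I2) = 0.02581 L × 0.09474 mol/L = 2.445 × 10^-3 mol
From the 1:2 ratio, n(As2O3) = 1/2 × 2.445 × 10^-3 = 1.223 × 10^-3 mol
mass of As2O3 = 1.223 × 10^-3 × 197.84 g/mol = 0.2419 g
% As2O3 = 0.2419 / 0.4161 × 100 = 58.13 %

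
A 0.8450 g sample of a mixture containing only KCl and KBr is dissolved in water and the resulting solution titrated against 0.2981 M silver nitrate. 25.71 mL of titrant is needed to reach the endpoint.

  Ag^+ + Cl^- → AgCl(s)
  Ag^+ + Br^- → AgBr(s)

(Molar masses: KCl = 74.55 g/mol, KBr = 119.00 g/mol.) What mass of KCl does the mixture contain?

n(AgNO3) = 0.02571 × 0.2981 = 7.664 × 10^-3 mol
Let x = n(KCl), y = n(KBr).
Titrant: 1x + 1y = 7.664 × 10^-3;  mass: 74.55x + 119.00y = 0.8450
Solving, x = 1.508 × 10^-3 mol, y = 6.156 × 10^-3 mol
mass of KCl = 1.508 × 10^-3 × 74.55 = 0.1124 g

0.1124 g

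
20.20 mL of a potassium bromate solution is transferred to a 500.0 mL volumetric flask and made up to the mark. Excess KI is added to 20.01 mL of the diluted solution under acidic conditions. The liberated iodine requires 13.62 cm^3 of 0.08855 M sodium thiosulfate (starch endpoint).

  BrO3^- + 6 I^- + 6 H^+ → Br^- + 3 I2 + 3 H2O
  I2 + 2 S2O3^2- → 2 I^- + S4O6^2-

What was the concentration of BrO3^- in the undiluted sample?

0.2486 M

n(S2O3^2-) = 0.01362 × 0.08855 = 1.206 × 10^-3 mol
n(I2) = n(S2O3^2-)/2 = 6.030 × 10^-4 mol
From the 1:3 ratio, n(BrO3^-) in the aliquot = 1/3 × 6.030 × 10^-4 = 2.010 × 10^-4 mol
[BrO3^-]_dilute = 2.010 × 10^-4 / 0.02001 = 0.01005 mol/L
[BrO3^-]_original = 0.01005 × 500.0/20.20 = 0.2486 mol/L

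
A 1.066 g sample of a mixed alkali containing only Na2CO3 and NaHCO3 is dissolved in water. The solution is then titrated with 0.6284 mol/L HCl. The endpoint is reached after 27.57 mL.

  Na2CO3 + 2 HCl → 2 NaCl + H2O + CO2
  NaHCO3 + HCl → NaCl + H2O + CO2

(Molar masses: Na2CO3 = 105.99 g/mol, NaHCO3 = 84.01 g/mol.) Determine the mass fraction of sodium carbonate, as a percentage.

n(HCl) = 0.02757 × 0.6284 = 0.01732 mol
Let x = n(Na2CO3), y = n(NaHCO3).
Titrant: 2x + 1y = 0.01732;  mass: 105.99x + 84.01y = 1.066
Solving, x = 6.279 × 10^-3 mol, y = 4.767 × 10^-3 mol
mass of Na2CO3 = 6.279 × 10^-3 × 105.99 = 0.6655 g
% Na2CO3 = 0.6655 / 1.066 × 100 = 62.43 %

62.43 %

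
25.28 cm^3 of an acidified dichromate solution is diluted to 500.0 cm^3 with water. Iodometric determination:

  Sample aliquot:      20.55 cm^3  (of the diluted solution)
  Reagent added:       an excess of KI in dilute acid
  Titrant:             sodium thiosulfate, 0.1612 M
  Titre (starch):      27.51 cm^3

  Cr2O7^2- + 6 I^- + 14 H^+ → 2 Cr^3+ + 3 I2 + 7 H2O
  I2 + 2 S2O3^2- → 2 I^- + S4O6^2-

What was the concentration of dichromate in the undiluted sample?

n(S2O3^2-) = 0.02751 × 0.1612 = 4.435 × 10^-3 mol
n(I2) = n(S2O3^2-)/2 = 2.217 × 10^-3 mol
From the 1:3 ratio, n(Cr2O7^2-) in the aliquot = 1/3 × 2.217 × 10^-3 = 7.391 × 10^-4 mol
[Cr2O7^2-]_dilute = 7.391 × 10^-4 / 0.02055 = 0.03597 mol/L
[Cr2O7^2-]_original = 0.03597 × 500.0/25.28 = 0.7114 mol/L

0.7114 M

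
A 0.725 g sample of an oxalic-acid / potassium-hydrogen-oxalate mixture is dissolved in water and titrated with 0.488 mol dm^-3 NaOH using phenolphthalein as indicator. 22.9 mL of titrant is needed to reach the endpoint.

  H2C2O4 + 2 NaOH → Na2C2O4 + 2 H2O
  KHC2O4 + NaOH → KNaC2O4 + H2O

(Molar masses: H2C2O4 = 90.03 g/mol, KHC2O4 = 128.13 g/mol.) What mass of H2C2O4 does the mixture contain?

0.383 g

n(NaOH) = 0.0229 × 0.488 = 0.0112 mol
Let x = n(H2C2O4), y = n(KHC2O4).
Titrant: 2x + 1y = 0.0112;  mass: 90.03x + 128.13y = 0.725
Solving, x = 4.25 × 10^-3 mol, y = 2.67 × 10^-3 mol
mass of H2C2O4 = 4.25 × 10^-3 × 90.03 = 0.383 g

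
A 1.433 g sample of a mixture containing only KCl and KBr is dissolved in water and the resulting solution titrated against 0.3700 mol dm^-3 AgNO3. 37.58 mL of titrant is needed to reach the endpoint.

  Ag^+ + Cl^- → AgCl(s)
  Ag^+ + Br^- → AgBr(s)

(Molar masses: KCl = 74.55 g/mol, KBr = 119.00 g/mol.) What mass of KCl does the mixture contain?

0.3717 g

n(AgNO3) = 0.03758 × 0.3700 = 0.01390 mol
Let x = n(KCl), y = n(KBr).
Titrant: 1x + 1y = 0.01390;  mass: 74.55x + 119.00y = 1.433
Solving, x = 4.986 × 10^-3 mol, y = 8.918 × 10^-3 mol
mass of KCl = 4.986 × 10^-3 × 74.55 = 0.3717 g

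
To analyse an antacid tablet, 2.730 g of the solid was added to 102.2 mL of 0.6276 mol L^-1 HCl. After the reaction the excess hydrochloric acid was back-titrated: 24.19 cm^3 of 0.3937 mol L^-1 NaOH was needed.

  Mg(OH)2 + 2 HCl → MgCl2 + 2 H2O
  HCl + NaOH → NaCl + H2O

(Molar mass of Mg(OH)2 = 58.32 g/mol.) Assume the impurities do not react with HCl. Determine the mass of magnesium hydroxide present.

n(HCl) added = 0.1022 × 0.6276 = 0.06414 mol
n(NaOH) used in back-titration = 0.02419 × 0.3937 = 9.524 × 10^-3 mol
n(HCl) left over = 9.524 × 10^-3 mol (1:1 ratio)
n(HCl) consumed by analyte = 0.06414 − 9.524 × 10^-3 = 0.05462 mol
From the 1:2 ratio, n(Mg(OH)2) = 1/2 × 0.05462 = 0.02731 mol
mass of Mg(OH)2 = 0.02731 × 58.32 = 1.593 g

1.593 g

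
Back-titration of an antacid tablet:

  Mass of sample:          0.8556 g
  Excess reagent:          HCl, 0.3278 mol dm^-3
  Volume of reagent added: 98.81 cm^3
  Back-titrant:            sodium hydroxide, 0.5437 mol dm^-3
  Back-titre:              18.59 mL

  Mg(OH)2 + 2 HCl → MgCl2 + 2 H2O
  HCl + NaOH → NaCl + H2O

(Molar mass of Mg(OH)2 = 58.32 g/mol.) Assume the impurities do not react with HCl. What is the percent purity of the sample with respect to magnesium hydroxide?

n(HCl) added = 0.09881 × 0.3278 = 0.03239 mol
n(NaOH) used in back-titration = 0.01859 × 0.5437 = 0.01011 mol
n(HCl) left over = 0.01011 mol (1:1 ratio)
n(HCl) consumed by analyte = 0.03239 − 0.01011 = 0.02228 mol
From the 1:2 ratio, n(Mg(OH)2) = 1/2 × 0.02228 = 0.01114 mol
mass of Mg(OH)2 = 0.01114 × 58.32 = 0.6498 g
% Mg(OH)2 = 0.6498 / 0.8556 × 100 = 75.94 %

75.94 %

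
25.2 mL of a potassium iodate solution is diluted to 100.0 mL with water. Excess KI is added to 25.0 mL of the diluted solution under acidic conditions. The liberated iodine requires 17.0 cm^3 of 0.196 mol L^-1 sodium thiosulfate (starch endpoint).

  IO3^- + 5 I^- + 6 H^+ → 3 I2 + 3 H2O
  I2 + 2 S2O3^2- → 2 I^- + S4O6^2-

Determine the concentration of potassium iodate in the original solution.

0.0881 mol/L

n(S2O3^2-) = 0.0170 × 0.196 = 3.33 × 10^-3 mol
n(I2) = n(S2O3^2-)/2 = 1.67 × 10^-3 mol
From the 1:3 ratio, n(IO3^-) in the aliquot = 1/3 × 1.67 × 10^-3 = 5.55 × 10^-4 mol
[IO3^-]_dilute = 5.55 × 10^-4 / 0.0250 = 0.0222 mol/L
[IO3^-]_original = 0.0222 × 100.0/25.2 = 0.0881 mol/L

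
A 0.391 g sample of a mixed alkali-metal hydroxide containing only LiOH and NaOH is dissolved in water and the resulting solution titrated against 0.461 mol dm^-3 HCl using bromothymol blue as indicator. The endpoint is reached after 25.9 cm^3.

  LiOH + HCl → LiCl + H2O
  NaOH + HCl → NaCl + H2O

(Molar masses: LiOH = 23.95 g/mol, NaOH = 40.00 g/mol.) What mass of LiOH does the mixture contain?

n(HCl) = 0.0259 × 0.461 = 0.0119 mol
Let x = n(LiOH), y = n(NaOH).
Titrant: 1x + 1y = 0.0119;  mass: 23.95x + 40.00y = 0.391
Solving, x = 5.40 × 10^-3 mol, y = 6.54 × 10^-3 mol
mass of LiOH = 5.40 × 10^-3 × 23.95 = 0.129 g

0.129 g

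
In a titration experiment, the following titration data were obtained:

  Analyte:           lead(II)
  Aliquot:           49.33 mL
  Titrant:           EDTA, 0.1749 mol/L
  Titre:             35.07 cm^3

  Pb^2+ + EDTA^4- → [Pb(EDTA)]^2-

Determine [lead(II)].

n(EDTA) = 0.03507 L × 0.1749 mol/L = 6.134 × 10^-3 mol
n(Pb2+) = 6.134 × 10^-3 mol (1:1 mole ratio)
[Pb2+] = 6.134 × 10^-3 mol / 0.04933 L = 0.1243 mol/L

0.1243 mol/L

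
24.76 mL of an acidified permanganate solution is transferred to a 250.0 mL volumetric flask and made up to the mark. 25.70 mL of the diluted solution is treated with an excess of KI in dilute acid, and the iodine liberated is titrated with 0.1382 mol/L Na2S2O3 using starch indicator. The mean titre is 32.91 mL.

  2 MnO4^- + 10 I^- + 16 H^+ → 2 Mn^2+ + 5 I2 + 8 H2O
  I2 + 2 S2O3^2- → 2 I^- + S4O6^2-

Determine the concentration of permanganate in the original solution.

0.3574 mol/L

n(S2O3^2-) = 0.03291 × 0.1382 = 4.548 × 10^-3 mol
n(I2) = n(S2O3^2-)/2 = 2.274 × 10^-3 mol
From the 2:5 ratio, n(MnO4^-) in the aliquot = 2/5 × 2.274 × 10^-3 = 9.096 × 10^-4 mol
[MnO4^-]_dilute = 9.096 × 10^-4 / 0.02570 = 0.03539 mol/L
[MnO4^-]_original = 0.03539 × 250.0/24.76 = 0.3574 mol/L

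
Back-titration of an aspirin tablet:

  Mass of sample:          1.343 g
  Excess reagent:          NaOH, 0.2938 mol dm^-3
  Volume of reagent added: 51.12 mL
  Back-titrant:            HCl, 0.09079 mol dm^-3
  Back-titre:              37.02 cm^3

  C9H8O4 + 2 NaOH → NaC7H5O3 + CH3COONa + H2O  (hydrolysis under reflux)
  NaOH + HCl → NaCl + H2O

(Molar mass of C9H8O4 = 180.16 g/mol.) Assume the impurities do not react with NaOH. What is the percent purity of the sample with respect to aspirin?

n(NaOH) added = 0.05112 × 0.2938 = 0.01502 mol
n(HCl) used in back-titration = 0.03702 × 0.09079 = 3.361 × 10^-3 mol
n(NaOH) left over = 3.361 × 10^-3 mol (1:1 ratio)
n(NaOH) consumed by analyte = 0.01502 − 3.361 × 10^-3 = 0.01166 mol
From the 1:2 ratio, n(C9H8O4) = 1/2 × 0.01166 = 5.829 × 10^-3 mol
mass of C9H8O4 = 5.829 × 10^-3 × 180.16 = 1.050 g
% C9H8O4 = 1.050 / 1.343 × 100 = 78.19 %

78.19 %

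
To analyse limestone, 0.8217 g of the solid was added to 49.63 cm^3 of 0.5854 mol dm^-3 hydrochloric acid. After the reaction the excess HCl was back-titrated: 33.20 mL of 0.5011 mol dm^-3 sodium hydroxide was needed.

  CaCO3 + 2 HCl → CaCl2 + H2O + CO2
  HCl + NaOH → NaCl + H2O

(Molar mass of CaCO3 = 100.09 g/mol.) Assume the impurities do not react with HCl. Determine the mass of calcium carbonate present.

0.6214 g

n(HCl) added = 0.04963 × 0.5854 = 0.02905 mol
n(NaOH) used in back-titration = 0.03320 × 0.5011 = 0.01664 mol
n(HCl) left over = 0.01664 mol (1:1 ratio)
n(HCl) consumed by analyte = 0.02905 − 0.01664 = 0.01242 mol
From the 1:2 ratio, n(CaCO3) = 1/2 × 0.01242 = 6.208 × 10^-3 mol
mass of CaCO3 = 6.208 × 10^-3 × 100.09 = 0.6214 g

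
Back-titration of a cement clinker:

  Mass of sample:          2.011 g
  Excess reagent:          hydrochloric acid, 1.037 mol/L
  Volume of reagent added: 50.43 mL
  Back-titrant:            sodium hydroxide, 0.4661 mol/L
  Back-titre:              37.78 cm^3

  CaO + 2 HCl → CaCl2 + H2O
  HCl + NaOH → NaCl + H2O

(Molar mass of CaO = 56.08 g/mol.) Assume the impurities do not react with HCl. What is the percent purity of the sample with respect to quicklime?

n(HCl) added = 0.05043 × 1.037 = 0.05230 mol
n(NaOH) used in back-titration = 0.03778 × 0.4661 = 0.01761 mol
n(HCl) left over = 0.01761 mol (1:1 ratio)
n(HCl) consumed by analyte = 0.05230 − 0.01761 = 0.03469 mol
From the 1:2 ratio, n(CaO) = 1/2 × 0.03469 = 0.01734 mol
mass of CaO = 0.01734 × 56.08 = 0.9726 g
% CaO = 0.9726 / 2.011 × 100 = 48.36 %

48.36 %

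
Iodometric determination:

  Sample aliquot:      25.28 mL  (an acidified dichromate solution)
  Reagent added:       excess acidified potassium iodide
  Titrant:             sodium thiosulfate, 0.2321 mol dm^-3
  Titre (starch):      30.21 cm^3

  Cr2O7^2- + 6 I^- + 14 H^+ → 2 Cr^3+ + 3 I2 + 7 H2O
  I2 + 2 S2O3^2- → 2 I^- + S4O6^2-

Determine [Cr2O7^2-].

0.04623 mol/L

n(S2O3^2-) = 0.03021 × 0.2321 = 7.012 × 10^-3 mol
n(I2) = n(S2O3^2-)/2 = 3.506 × 10^-3 mol
From the 1:3 ratio, n(Cr2O7^2-) in the aliquot = 1/3 × 3.506 × 10^-3 = 1.169 × 10^-3 mol
[Cr2O7^2-] = 1.169 × 10^-3 / 0.02528 = 0.04623 mol/L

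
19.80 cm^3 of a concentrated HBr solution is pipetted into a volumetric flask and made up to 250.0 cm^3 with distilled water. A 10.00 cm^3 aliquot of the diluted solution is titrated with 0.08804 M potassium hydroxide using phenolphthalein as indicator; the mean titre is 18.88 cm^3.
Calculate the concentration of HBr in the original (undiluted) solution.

HBr + KOH → KBr + H2O
n(KOH) = 0.01888 × 0.08804 = 1.662 × 10^-3 mol
n(HBr) in the aliquot = 1.662 × 10^-3 mol (1:1 ratio)
[HBr]_dilute = 1.662 × 10^-3 / 0.01000 = 0.1662 mol/L
Dilution factor = 250.0 / 19.80 = 12.63
[HBr]_stock = 0.1662 × 12.63 = 2.099 mol/L

2.099 M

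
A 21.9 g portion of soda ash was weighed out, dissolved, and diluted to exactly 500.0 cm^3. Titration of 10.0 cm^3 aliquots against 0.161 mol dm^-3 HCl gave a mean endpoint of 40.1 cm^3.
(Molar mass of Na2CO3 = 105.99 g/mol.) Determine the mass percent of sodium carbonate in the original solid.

Na2CO3 + 2 HCl → 2 NaCl + H2O + CO2
n(HCl) per titration = 0.0401 × 0.161 = 6.46 × 10^-3 mol
From the 1:2 ratio, n(Na2CO3) in each aliquot = 1/2 × 6.46 × 10^-3 = 3.23 × 10^-3 mol
n(Na2CO3) in the whole flask = 3.23 × 10^-3 × 500.0/10.0 = 0.161 mol
mass of Na2CO3 = 0.161 × 105.99 = 17.1 g
% Na2CO3 = 17.1 / 21.9 × 100 = 78.1 %

78.1 %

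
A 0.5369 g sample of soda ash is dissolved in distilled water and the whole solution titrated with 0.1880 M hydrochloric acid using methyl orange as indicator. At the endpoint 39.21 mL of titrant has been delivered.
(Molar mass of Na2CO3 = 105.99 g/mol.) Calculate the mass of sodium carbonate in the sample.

Na2CO3 + 2 HCl → 2 NaCl + H2O + CO2
n(HCl) = 0.03921 L × 0.1880 mol/L = 7.371 × 10^-3 mol
From the 1:2 ratio, n(Na2CO3) = 1/2 × 7.371 × 10^-3 = 3.686 × 10^-3 mol
mass of Na2CO3 = 3.686 × 10^-3 × 105.99 g/mol = 0.3907 g

0.3907 g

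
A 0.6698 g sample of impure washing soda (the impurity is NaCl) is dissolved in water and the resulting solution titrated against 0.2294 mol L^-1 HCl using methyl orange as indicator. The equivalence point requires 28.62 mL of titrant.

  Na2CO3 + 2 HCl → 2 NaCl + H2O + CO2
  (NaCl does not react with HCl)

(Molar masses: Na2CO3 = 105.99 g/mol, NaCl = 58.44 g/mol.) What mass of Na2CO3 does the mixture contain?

n(HCl) = 0.02862 × 0.2294 = 6.565 × 10^-3 mol
Let x = n(Na2CO3), y = n(NaCl).
Titrant: 2x = 6.565 × 10^-3;  mass: 105.99x + 58.44y = 0.6698
Solving, x = 3.283 × 10^-3 mol, y = 5.508 × 10^-3 mol
mass of Na2CO3 = 3.283 × 10^-3 × 105.99 = 0.3479 g

0.3479 g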